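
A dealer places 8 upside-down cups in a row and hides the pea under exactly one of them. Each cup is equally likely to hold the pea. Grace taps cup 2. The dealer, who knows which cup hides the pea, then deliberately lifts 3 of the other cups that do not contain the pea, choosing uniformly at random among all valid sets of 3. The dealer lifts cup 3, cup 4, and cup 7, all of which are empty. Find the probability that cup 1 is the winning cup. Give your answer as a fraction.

Condition on the true location of the pea.
If it is under any of cups 1, 5, 6, and 8 (prior 1/8 each): the dealer has 20 equally likely choices, so probability 1/20; weight (1/8)·(1/20) = 1/160 each.
If it is under cup 2 (prior 1/8): the dealer has 35 equally likely choices, so probability 1/35; weight (1/8)·(1/35) = 1/280.
If it is under any of cups 3, 4, and 7 (prior 1/8 each): that cup was opened and seen not to hold the prize — ruled out; weight (1/8)·0 = 0 each.
The weights sum to 1/35.
So P(the pea under cup 1 | the dealer opened cup 3, cup 4, and cup 7) = (1/160) / (1/35) = 7/32.

7/32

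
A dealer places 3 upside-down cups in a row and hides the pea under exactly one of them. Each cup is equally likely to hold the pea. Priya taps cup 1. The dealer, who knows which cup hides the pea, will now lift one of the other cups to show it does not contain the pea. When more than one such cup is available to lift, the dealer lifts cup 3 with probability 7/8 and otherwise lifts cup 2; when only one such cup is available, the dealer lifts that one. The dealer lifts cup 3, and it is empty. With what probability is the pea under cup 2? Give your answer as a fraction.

Apply Bayes' rule, conditioning on where the pea actually is.
If it is under cup 1 (prior 1/3): cup 3 is available, opened with probability 7/8; weight (1/3)·(7/8) = 7/24.
If it is under cup 2 (prior 1/3): only cup 3 is available, probability 1; weight (1/3)·1 = 1/3.
If it is under cup 3 (prior 1/3): the dealer opened cup 3, so this case is ruled out; weight (1/3)·0 = 0.
The weights sum to 5/8.
So P(the pea under cup 2 | the dealer opened cup 3) = (1/3) / (5/8) = 8/15.

8/15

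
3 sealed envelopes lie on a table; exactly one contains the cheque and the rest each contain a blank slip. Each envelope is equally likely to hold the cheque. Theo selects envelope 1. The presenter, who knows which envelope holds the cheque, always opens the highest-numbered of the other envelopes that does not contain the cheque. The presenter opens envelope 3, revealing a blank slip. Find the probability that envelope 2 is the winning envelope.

Condition on the true location of the cheque.
If it is in either of envelopes 1 and 2 (prior 1/3 each): envelope 3 is the highest-numbered option available, probability 1; weight (1/3)·1 = 1/3 each.
If it is in envelope 3 (prior 1/3): the presenter opened envelope 3, so this case is ruled out; weight (1/3)·0 = 0.
The weights sum to 2/3.
So P(the cheque in envelope 2 | the presenter opened envelope 3) = (1/3) / (2/3) = 1/2.

1/2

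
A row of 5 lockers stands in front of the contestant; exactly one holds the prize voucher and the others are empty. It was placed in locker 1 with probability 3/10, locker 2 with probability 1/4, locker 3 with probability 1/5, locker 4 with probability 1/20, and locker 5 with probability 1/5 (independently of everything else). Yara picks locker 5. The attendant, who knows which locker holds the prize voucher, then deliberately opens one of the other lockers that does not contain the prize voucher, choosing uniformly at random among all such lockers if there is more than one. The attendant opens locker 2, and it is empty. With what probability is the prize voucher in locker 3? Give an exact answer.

Consider each possible location of the prize voucher in turn.
If it is in locker 1 (prior 3/10): the attendant has 3 equally likely choices, so probability 1/3; weight (3/10)·(1/3) = 1/10.
If it is in locker 2 (prior 1/4): the attendant opened locker 2, so this case is ruled out; weight (1/4)·0 = 0.
If it is in locker 3 (prior 1/5): the attendant has 3 equally likely choices, so probability 1/3; weight (1/5)·(1/3) = 1/15.
If it is in locker 4 (prior 1/20): the attendant has 3 equally likely choices, so probability 1/3; weight (1/20)·(1/3) = 1/60.
If it is in locker 5 (prior 1/5): the attendant has 4 equally likely choices, so probability 1/4; weight (1/5)·(1/4) = 1/20.
The weights sum to 7/30.
So P(the prize voucher in locker 3 | the attendant opened locker 2) = (1/15) / (7/30) = 2/7.

2/7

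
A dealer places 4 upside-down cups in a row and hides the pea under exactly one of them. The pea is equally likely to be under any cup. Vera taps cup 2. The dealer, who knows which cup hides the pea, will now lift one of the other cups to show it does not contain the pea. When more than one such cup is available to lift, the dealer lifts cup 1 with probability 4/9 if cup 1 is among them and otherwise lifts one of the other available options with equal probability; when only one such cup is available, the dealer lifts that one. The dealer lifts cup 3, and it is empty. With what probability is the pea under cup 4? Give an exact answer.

5/12

Condition on the true location of the pea.
If it is under cup 1 (prior 1/4): cup 1 holds the prize so is unavailable; the dealer chooses uniformly among the 2 others, probability 1/2; weight (1/4)·(1/2) = 1/8.
If it is under cup 2 (prior 1/4): cup 1 is available but not opened; cup 3 gets probability (1 − 4/9)/2 = 5/18; weight (1/4)·(5/18) = 5/72.
If it is under cup 3 (prior 1/4): the dealer opened cup 3, so this case is ruled out; weight (1/4)·0 = 0.
If it is under cup 4 (prior 1/4): cup 1 is available but not opened, probability 5/9; weight (1/4)·(5/9) = 5/36.
The weights sum to 1/3.
So P(the pea under cup 4 | the dealer opened cup 3) = (5/36) / (1/3) = 5/12.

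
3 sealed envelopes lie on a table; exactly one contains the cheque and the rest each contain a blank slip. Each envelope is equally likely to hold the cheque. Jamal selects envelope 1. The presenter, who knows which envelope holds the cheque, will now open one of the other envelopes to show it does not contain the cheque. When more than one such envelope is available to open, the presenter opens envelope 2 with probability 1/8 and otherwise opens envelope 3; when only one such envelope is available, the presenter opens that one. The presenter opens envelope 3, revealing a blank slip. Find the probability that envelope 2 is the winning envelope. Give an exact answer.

8/15

Consider each possible location of the cheque in turn.
If it is in envelope 1 (prior 1/3): envelope 2 is available but not opened, probability 7/8; weight (1/3)·(7/8) = 7/24.
If it is in envelope 2 (prior 1/3): only envelope 3 is available, probability 1; weight (1/3)·1 = 1/3.
If it is in envelope 3 (prior 1/3): the presenter opened envelope 3, so this case is ruled out; weight (1/3)·0 = 0.
The weights sum to 5/8.
So P(the cheque in envelope 2 | the presenter opened envelope 3) = (1/3) / (5/8) = 8/15.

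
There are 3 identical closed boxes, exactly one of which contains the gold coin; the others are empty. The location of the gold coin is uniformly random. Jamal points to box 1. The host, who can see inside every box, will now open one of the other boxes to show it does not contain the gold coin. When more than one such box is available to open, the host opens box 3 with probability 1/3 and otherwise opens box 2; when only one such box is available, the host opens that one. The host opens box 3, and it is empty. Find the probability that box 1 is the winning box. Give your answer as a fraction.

1/4

Apply Bayes' rule, conditioning on where the gold coin actually is.
If it is in box 1 (prior 1/3): box 3 is available, opened with probability 1/3; weight (1/3)·(1/3) = 1/9.
If it is in box 2 (prior 1/3): only box 3 is available, probability 1; weight (1/3)·1 = 1/3.
If it is in box 3 (prior 1/3): the host opened box 3, so this case is ruled out; weight (1/3)·0 = 0.
The weights sum to 4/9.
So P(the gold coin in box 1 | the host opened box 3) = (1/9) / (4/9) = 1/4.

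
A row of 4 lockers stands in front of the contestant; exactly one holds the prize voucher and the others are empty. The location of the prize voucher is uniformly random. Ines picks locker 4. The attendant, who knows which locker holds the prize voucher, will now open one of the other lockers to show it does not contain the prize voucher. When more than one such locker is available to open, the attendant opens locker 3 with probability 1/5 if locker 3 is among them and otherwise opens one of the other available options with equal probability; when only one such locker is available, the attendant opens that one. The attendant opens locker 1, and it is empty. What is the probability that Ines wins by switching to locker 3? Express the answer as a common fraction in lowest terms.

5/17

Condition on the true location of the prize voucher.
If it is in locker 1 (prior 1/4): the attendant opened locker 1, so this case is ruled out; weight (1/4)·0 = 0.
If it is in locker 2 (prior 1/4): locker 3 is available but not opened, probability 4/5; weight (1/4)·(4/5) = 1/5.
If it is in locker 3 (prior 1/4): locker 3 holds the prize so is unavailable; the attendant chooses uniformly among the 2 others, probability 1/2; weight (1/4)·(1/2) = 1/8.
If it is in locker 4 (prior 1/4): locker 3 is available but not opened; locker 1 gets probability (1 − 1/5)/2 = 2/5; weight (1/4)·(2/5) = 1/10.
The weights sum to 17/40.
So P(the prize voucher in locker 3 | the attendant opened locker 1) = (1/8) / (17/40) = 5/17.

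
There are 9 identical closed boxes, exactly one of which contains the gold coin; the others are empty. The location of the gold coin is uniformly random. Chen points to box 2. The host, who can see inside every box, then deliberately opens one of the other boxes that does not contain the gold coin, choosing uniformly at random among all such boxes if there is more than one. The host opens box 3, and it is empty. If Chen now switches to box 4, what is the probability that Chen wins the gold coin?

8/63

Condition on the true location of the gold coin.
If it is in any of boxes 1, 4, 5, 6, 7, 8, and 9 (prior 1/9 each): the host has 7 equally likely choices, so probability 1/7; weight (1/9)·(1/7) = 1/63 each.
If it is in box 2 (prior 1/9): the host has 8 equally likely choices, so probability 1/8; weight (1/9)·(1/8) = 1/72.
If it is in box 3 (prior 1/9): the host opened box 3, so this case is ruled out; weight (1/9)·0 = 0.
The weights sum to 1/8.
So P(the gold coin in box 4 | the host opened box 3) = (1/63) / (1/8) = 8/63.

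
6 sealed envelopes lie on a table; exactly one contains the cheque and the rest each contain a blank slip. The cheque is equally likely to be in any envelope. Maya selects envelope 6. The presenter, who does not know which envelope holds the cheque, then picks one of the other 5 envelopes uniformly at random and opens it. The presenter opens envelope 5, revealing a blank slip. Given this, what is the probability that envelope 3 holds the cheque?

1/5

Because the presenter chose which envelope to open without knowing where the cheque is, the choice is independent of the prize location. Learning that envelope 5 does not hold the cheque simply rules out that one location and leaves the remaining 5 envelopes still equally likely by symmetry.
So P(the cheque in envelope 3) = 1/5.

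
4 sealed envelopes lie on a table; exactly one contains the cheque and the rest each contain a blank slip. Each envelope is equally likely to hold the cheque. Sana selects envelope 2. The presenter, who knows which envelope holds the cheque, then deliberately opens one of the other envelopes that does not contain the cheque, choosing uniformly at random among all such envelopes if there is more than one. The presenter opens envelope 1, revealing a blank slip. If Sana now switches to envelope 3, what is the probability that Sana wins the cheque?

Apply Bayes' rule, conditioning on where the cheque actually is.
If it is in envelope 1 (prior 1/4): the presenter opened envelope 1, so this case is ruled out; weight (1/4)·0 = 0.
If it is in envelope 2 (prior 1/4): the presenter has 3 equally likely choices, so probability 1/3; weight (1/4)·(1/3) = 1/12.
If it is in either of envelopes 3 and 4 (prior 1/4 each): the presenter has 2 equally likely choices, so probability 1/2; weight (1/4)·(1/2) = 1/8 each.
The weights sum to 1/3.
So P(the cheque in envelope 3 | the presenter opened envelope 1) = (1/8) / (1/3) = 3/8.

3/8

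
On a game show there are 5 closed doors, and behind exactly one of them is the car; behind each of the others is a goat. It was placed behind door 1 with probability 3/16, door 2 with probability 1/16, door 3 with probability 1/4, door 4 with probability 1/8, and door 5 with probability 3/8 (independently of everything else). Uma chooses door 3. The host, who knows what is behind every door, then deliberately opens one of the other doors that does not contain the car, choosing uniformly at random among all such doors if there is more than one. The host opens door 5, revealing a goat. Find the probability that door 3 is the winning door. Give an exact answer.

Consider each possible location of the car in turn.
If it is behind door 1 (prior 3/16): the host has 3 equally likely choices, so probability 1/3; weight (3/16)·(1/3) = 1/16.
If it is behind door 2 (prior 1/16): the host has 3 equally likely choices, so probability 1/3; weight (1/16)·(1/3) = 1/48.
If it is behind door 3 (prior 1/4): the host has 4 equally likely choices, so probability 1/4; weight (1/4)·(1/4) = 1/16.
If it is behind door 4 (prior 1/8): the host has 3 equally likely choices, so probability 1/3; weight (1/8)·(1/3) = 1/24.
If it is behind door 5 (prior 3/8): the host opened door 5, so this case is ruled out; weight (3/8)·0 = 0.
The weights sum to 3/16.
So P(the car behind door 3 | the host opened door 5) = (1/16) / (3/16) = 1/3.

1/3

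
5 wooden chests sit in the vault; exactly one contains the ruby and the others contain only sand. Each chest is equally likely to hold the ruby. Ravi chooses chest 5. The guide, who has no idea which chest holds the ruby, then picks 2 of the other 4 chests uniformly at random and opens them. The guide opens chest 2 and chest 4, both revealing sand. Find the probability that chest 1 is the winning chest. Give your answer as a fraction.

Apply Bayes' rule, conditioning on where the ruby actually is.
If it is in any of chests 1, 3, and 5 (prior 1/5 each): the guide picks exactly this set with probability 1/6 regardless, and none is the prize; weight (1/5)·(1/6) = 1/30 each.
If it is in either of chests 2 and 4 (prior 1/5 each): that chest was opened and seen not to hold the prize — ruled out; weight (1/5)·0 = 0 each.
The weights sum to 1/10.
So P(the ruby in chest 1 | the guide opened chest 2 and chest 4) = (1/30) / (1/10) = 1/3.

1/3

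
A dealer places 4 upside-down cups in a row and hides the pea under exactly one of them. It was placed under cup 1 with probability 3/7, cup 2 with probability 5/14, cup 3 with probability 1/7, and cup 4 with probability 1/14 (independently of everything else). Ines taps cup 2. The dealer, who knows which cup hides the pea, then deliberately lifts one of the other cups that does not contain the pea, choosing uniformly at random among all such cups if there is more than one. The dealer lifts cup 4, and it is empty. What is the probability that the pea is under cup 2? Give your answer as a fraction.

Apply Bayes' rule, conditioning on where the pea actually is.
If it is under cup 1 (prior 3/7): the dealer has 2 equally likely choices, so probability 1/2; weight (3/7)·(1/2) = 3/14.
If it is under cup 2 (prior 5/14): the dealer has 3 equally likely choices, so probability 1/3; weight (5/14)·(1/3) = 5/42.
If it is under cup 3 (prior 1/7): the dealer has 2 equally likely choices, so probability 1/2; weight (1/7)·(1/2) = 1/14.
If it is under cup 4 (prior 1/14): the dealer opened cup 4, so this case is ruled out; weight (1/14)·0 = 0.
The weights sum to 17/42.
So P(the pea under cup 2 | the dealer opened cup 4) = (5/42) / (17/42) = 5/17.

5/17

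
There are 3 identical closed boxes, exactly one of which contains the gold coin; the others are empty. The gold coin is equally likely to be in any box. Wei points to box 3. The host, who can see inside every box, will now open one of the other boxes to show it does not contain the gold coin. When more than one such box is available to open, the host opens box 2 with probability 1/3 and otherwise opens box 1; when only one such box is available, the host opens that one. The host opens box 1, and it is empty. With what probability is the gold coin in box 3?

2/5

Condition on the true location of the gold coin.
If it is in box 1 (prior 1/3): the host opened box 1, so this case is ruled out; weight (1/3)·0 = 0.
If it is in box 2 (prior 1/3): only box 1 is available, probability 1; weight (1/3)·1 = 1/3.
If it is in box 3 (prior 1/3): box 2 is available but not opened, probability 2/3; weight (1/3)·(2/3) = 2/9.
The weights sum to 5/9.
So P(the gold coin in box 3 | the host opened box 1) = (2/9) / (5/9) = 2/5.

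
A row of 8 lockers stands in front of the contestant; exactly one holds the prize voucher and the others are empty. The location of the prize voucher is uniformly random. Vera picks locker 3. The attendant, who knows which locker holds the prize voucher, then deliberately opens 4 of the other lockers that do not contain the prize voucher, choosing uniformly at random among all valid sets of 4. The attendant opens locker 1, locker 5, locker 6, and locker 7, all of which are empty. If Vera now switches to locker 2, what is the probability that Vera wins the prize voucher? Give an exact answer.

Consider each possible location of the prize voucher in turn.
If it is in any of lockers 1, 5, 6, and 7 (prior 1/8 each): that locker was opened and seen not to hold the prize — ruled out; weight (1/8)·0 = 0 each.
If it is in any of lockers 2, 4, and 8 (prior 1/8 each): the attendant has 15 equally likely choices, so probability 1/15; weight (1/8)·(1/15) = 1/120 each.
If it is in locker 3 (prior 1/8): the attendant has 35 equally likely choices, so probability 1/35; weight (1/8)·(1/35) = 1/280.
The weights sum to 1/35.
So P(the prize voucher in locker 2 | the attendant opened locker 1, locker 5, locker 6, and locker 7) = (1/120) / (1/35) = 7/24.

7/24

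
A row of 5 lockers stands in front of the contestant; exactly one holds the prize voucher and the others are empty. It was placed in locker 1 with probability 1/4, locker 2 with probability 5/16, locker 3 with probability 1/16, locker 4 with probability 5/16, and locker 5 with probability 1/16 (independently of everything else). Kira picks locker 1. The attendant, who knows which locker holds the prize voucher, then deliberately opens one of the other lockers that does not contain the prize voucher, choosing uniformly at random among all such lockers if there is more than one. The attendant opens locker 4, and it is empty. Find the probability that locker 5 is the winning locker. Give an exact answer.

1/10

Condition on the true location of the prize voucher.
If it is in locker 1 (prior 1/4): the attendant has 4 equally likely choices, so probability 1/4; weight (1/4)·(1/4) = 1/16.
If it is in locker 2 (prior 5/16): the attendant has 3 equally likely choices, so probability 1/3; weight (5/16)·(1/3) = 5/48.
If it is in either of lockers 3 and 5 (prior 1/16 each): the attendant has 3 equally likely choices, so probability 1/3; weight (1/16)·(1/3) = 1/48 each.
If it is in locker 4 (prior 5/16): the attendant opened locker 4, so this case is ruled out; weight (5/16)·0 = 0.
The weights sum to 5/24.
So P(the prize voucher in locker 5 | the attendant opened locker 4) = (1/48) / (5/24) = 1/10.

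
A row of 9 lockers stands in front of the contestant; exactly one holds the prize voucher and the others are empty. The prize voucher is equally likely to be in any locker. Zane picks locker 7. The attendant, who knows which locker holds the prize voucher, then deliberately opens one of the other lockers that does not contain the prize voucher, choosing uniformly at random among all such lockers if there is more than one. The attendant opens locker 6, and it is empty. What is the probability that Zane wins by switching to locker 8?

Condition on the true location of the prize voucher.
If it is in any of lockers 1, 2, 3, 4, 5, 8, and 9 (prior 1/9 each): the attendant has 7 equally likely choices, so probability 1/7; weight (1/9)·(1/7) = 1/63 each.
If it is in locker 6 (prior 1/9): the attendant opened locker 6, so this case is ruled out; weight (1/9)·0 = 0.
If it is in locker 7 (prior 1/9): the attendant has 8 equally likely choices, so probability 1/8; weight (1/9)·(1/8) = 1/72.
The weights sum to 1/8.
So P(the prize voucher in locker 8 | the attendant opened locker 6) = (1/63) / (1/8) = 8/63.

8/63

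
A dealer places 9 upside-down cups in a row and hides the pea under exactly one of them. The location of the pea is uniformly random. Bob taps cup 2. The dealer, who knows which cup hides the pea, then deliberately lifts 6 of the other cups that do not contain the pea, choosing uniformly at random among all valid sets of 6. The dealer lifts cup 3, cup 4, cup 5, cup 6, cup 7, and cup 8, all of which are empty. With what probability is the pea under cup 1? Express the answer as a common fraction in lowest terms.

Condition on the true location of the pea.
If it is under either of cups 1 and 9 (prior 1/9 each): the dealer has 7 equally likely choices, so probability 1/7; weight (1/9)·(1/7) = 1/63 each.
If it is under cup 2 (prior 1/9): the dealer has 28 equally likely choices, so probability 1/28; weight (1/9)·(1/28) = 1/252.
If it is under any of cups 3, 4, 5, 6, 7, and 8 (prior 1/9 each): that cup was opened and seen not to hold the prize — ruled out; weight (1/9)·0 = 0 each.
The weights sum to 1/28.
So P(the pea under cup 1 | the dealer opened cup 3, cup 4, cup 5, cup 6, cup 7, and cup 8) = (1/63) / (1/28) = 4/9.

4/9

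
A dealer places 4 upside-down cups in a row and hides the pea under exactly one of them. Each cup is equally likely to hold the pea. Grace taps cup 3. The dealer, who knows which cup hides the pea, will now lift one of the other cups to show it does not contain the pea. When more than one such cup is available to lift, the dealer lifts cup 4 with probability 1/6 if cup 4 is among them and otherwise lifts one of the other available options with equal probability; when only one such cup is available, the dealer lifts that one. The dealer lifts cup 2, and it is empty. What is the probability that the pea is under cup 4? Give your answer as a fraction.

Apply Bayes' rule, conditioning on where the pea actually is.
If it is under cup 1 (prior 1/4): cup 4 is available but not opened, probability 5/6; weight (1/4)·(5/6) = 5/24.
If it is under cup 2 (prior 1/4): the dealer opened cup 2, so this case is ruled out; weight (1/4)·0 = 0.
If it is under cup 3 (prior 1/4): cup 4 is available but not opened; cup 2 gets probability (1 − 1/6)/2 = 5/12; weight (1/4)·(5/12) = 5/48.
If it is under cup 4 (prior 1/4): cup 4 holds the prize so is unavailable; the dealer chooses uniformly among the 2 others, probability 1/2; weight (1/4)·(1/2) = 1/8.
The weights sum to 7/16.
So P(the pea under cup 4 | the dealer opened cup 2) = (1/8) / (7/16) = 2/7.

2/7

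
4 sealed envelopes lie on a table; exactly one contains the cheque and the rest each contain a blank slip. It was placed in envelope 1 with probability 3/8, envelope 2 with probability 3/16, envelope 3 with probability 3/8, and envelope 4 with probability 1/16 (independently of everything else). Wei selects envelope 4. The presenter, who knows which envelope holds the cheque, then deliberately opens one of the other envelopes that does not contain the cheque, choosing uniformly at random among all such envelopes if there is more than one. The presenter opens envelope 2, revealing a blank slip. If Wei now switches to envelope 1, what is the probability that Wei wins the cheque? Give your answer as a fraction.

9/19

Condition on the true location of the cheque.
If it is in either of envelopes 1 and 3 (prior 3/8 each): the presenter has 2 equally likely choices, so probability 1/2; weight (3/8)·(1/2) = 3/16 each.
If it is in envelope 2 (prior 3/16): the presenter opened envelope 2, so this case is ruled out; weight (3/16)·0 = 0.
If it is in envelope 4 (prior 1/16): the presenter has 3 equally likely choices, so probability 1/3; weight (1/16)·(1/3) = 1/48.
The weights sum to 19/48.
So P(the cheque in envelope 1 | the presenter opened envelope 2) = (3/16) / (19/48) = 9/19.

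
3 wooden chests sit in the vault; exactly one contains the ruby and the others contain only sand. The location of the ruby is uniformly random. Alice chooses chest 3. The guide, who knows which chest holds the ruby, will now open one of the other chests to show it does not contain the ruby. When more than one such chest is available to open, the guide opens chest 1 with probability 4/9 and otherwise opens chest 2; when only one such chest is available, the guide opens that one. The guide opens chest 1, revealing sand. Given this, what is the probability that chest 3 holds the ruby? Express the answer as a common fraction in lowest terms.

4/13

Consider each possible location of the ruby in turn.
If it is in chest 1 (prior 1/3): the guide opened chest 1, so this case is ruled out; weight (1/3)·0 = 0.
If it is in chest 2 (prior 1/3): only chest 1 is available, probability 1; weight (1/3)·1 = 1/3.
If it is in chest 3 (prior 1/3): chest 1 is available, opened with probability 4/9; weight (1/3)·(4/9) = 4/27.
The weights sum to 13/27.
So P(the ruby in chest 3 | the guide opened chest 1) = (4/27) / (13/27) = 4/13.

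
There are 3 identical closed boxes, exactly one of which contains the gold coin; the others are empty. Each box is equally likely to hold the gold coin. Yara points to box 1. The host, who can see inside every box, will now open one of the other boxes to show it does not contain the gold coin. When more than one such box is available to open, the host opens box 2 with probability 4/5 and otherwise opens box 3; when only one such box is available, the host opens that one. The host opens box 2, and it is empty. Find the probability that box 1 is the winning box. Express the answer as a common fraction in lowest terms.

4/9

Consider each possible location of the gold coin in turn.
If it is in box 1 (prior 1/3): box 2 is available, opened with probability 4/5; weight (1/3)·(4/5) = 4/15.
If it is in box 2 (prior 1/3): the host opened box 2, so this case is ruled out; weight (1/3)·0 = 0.
If it is in box 3 (prior 1/3): only box 2 is available, probability 1; weight (1/3)·1 = 1/3.
The weights sum to 3/5.
So P(the gold coin in box 1 | the host opened box 2) = (4/15) / (3/5) = 4/9.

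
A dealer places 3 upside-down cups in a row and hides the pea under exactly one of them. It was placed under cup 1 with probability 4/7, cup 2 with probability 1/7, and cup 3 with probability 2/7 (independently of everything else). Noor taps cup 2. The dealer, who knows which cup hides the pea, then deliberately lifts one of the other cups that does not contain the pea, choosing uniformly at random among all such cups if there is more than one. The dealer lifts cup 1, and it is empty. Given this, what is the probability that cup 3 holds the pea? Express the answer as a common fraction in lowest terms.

4/5

Apply Bayes' rule, conditioning on where the pea actually is.
If it is under cup 1 (prior 4/7): the dealer opened cup 1, so this case is ruled out; weight (4/7)·0 = 0.
If it is under cup 2 (prior 1/7): the dealer has 2 equally likely choices, so probability 1/2; weight (1/7)·(1/2) = 1/14.
If it is under cup 3 (prior 2/7): the dealer has no choice, probability 1; weight (2/7)·1 = 2/7.
The weights sum to 5/14.
So P(the pea under cup 3 | the dealer opened cup 1) = (2/7) / (5/14) = 4/5.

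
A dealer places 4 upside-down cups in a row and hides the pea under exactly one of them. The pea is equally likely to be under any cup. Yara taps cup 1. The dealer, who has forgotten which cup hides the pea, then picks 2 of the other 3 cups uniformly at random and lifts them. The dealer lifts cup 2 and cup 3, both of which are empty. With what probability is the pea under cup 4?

Apply Bayes' rule, conditioning on where the pea actually is.
If it is under either of cups 1 and 4 (prior 1/4 each): the dealer picks exactly this set with probability 1/3 regardless, and none is the prize; weight (1/4)·(1/3) = 1/12 each.
If it is under either of cups 2 and 3 (prior 1/4 each): that cup was opened and seen not to hold the prize — ruled out; weight (1/4)·0 = 0 each.
The weights sum to 1/6.
So P(the pea under cup 4 | the dealer opened cup 2 and cup 3) = (1/12) / (1/6) = 1/2.

1/2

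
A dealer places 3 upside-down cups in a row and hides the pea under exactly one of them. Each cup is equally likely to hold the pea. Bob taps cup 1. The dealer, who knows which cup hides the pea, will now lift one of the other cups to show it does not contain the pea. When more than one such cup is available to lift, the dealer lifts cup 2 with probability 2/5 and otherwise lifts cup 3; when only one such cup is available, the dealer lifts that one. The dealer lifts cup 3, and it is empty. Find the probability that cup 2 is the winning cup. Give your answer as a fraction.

Condition on the true location of the pea.
If it is under cup 1 (prior 1/3): cup 2 is available but not opened, probability 3/5; weight (1/3)·(3/5) = 1/5.
If it is under cup 2 (prior 1/3): only cup 3 is available, probability 1; weight (1/3)·1 = 1/3.
If it is under cup 3 (prior 1/3): the dealer opened cup 3, so this case is ruled out; weight (1/3)·0 = 0.
The weights sum to 8/15.
So P(the pea under cup 2 | the dealer opened cup 3) = (1/3) / (8/15) = 5/8.

5/8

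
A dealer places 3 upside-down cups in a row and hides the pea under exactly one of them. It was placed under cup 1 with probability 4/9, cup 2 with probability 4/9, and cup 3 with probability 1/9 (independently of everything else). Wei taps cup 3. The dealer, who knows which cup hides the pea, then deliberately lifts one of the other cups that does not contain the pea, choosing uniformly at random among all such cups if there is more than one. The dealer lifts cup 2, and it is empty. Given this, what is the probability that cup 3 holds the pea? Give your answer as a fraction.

1/9

Apply Bayes' rule, conditioning on where the pea actually is.
If it is under cup 1 (prior 4/9): the dealer has no choice, probability 1; weight (4/9)·1 = 4/9.
If it is under cup 2 (prior 4/9): the dealer opened cup 2, so this case is ruled out; weight (4/9)·0 = 0.
If it is under cup 3 (prior 1/9): the dealer has 2 equally likely choices, so probability 1/2; weight (1/9)·(1/2) = 1/18.
The weights sum to 1/2.
So P(the pea under cup 3 | the dealer opened cup 2) = (1/18) / (1/2) = 1/9.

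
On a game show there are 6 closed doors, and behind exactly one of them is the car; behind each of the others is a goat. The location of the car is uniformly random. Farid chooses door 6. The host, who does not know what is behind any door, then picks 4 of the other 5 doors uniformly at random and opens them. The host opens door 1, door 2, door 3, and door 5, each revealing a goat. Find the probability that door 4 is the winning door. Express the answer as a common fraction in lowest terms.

Consider each possible location of the car in turn.
If it is behind any of doors 1, 2, 3, and 5 (prior 1/6 each): that door was opened and seen not to hold the prize — ruled out; weight (1/6)·0 = 0 each.
If it is behind either of doors 4 and 6 (prior 1/6 each): the host picks exactly this set with probability 1/5 regardless, and none is the prize; weight (1/6)·(1/5) = 1/30 each.
The weights sum to 1/15.
So P(the car behind door 4 | the host opened door 1, door 2, door 3, and door 5) = (1/30) / (1/15) = 1/2.

1/2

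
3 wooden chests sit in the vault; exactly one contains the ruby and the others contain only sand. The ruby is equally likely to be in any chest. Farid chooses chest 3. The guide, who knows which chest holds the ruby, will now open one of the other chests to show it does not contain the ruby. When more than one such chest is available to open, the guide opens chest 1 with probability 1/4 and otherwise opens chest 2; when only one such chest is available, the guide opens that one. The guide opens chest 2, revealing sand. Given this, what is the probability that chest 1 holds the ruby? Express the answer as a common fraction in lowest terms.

4/7

Condition on the true location of the ruby.
If it is in chest 1 (prior 1/3): only chest 2 is available, probability 1; weight (1/3)·1 = 1/3.
If it is in chest 2 (prior 1/3): the guide opened chest 2, so this case is ruled out; weight (1/3)·0 = 0.
If it is in chest 3 (prior 1/3): chest 1 is available but not opened, probability 3/4; weight (1/3)·(3/4) = 1/4.
The weights sum to 7/12.
So P(the ruby in chest 1 | the guide opened chest 2) = (1/3) / (7/12) = 4/7.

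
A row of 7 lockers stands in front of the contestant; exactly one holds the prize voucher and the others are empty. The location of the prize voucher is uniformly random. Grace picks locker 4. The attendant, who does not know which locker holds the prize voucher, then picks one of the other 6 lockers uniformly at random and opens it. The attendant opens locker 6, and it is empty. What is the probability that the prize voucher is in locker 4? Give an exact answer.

1/6

Consider each possible location of the prize voucher in turn.
If it is in any of lockers 1, 2, 3, 4, 5, and 7 (prior 1/7 each): the attendant picks locker 6 with probability 1/6 regardless, and it is not the prize; weight (1/7)·(1/6) = 1/42 each.
If it is in locker 6 (prior 1/7): the attendant opened locker 6, so this case is ruled out; weight (1/7)·0 = 0.
The weights sum to 1/7.
So P(the prize voucher in locker 4 | the attendant opened locker 6) = (1/42) / (1/7) = 1/6.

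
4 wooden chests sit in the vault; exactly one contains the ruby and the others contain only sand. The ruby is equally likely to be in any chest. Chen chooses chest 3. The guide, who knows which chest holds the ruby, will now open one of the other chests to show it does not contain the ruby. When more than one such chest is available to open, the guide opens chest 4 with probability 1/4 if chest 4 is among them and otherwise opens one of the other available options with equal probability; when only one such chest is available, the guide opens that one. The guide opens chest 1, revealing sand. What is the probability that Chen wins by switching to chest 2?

Condition on the true location of the ruby.
If it is in chest 1 (prior 1/4): the guide opened chest 1, so this case is ruled out; weight (1/4)·0 = 0.
If it is in chest 2 (prior 1/4): chest 4 is available but not opened, probability 3/4; weight (1/4)·(3/4) = 3/16.
If it is in chest 3 (prior 1/4): chest 4 is available but not opened; chest 1 gets probability (1 − 1/4)/2 = 3/8; weight (1/4)·(3/8) = 3/32.
If it is in chest 4 (prior 1/4): chest 4 holds the prize so is unavailable; the guide chooses uniformly among the 2 others, probability 1/2; weight (1/4)·(1/2) = 1/8.
The weights sum to 13/32.
So P(the ruby in chest 2 | the guide opened chest 1) = (3/16) / (13/32) = 6/13.

6/13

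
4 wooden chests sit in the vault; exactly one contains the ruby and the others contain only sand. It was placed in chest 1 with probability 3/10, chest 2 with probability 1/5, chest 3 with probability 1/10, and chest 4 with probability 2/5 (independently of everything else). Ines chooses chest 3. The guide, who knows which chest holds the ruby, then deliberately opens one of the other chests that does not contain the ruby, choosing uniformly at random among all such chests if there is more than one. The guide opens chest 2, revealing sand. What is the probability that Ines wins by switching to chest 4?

Condition on the true location of the ruby.
If it is in chest 1 (prior 3/10): the guide has 2 equally likely choices, so probability 1/2; weight (3/10)·(1/2) = 3/20.
If it is in chest 2 (prior 1/5): the guide opened chest 2, so this case is ruled out; weight (1/5)·0 = 0.
If it is in chest 3 (prior 1/10): the guide has 3 equally likely choices, so probability 1/3; weight (1/10)·(1/3) = 1/30.
If it is in chest 4 (prior 2/5): the guide has 2 equally likely choices, so probability 1/2; weight (2/5)·(1/2) = 1/5.
The weights sum to 23/60.
So P(the ruby in chest 4 | the guide opened chest 2) = (1/5) / (23/60) = 12/23.

12/23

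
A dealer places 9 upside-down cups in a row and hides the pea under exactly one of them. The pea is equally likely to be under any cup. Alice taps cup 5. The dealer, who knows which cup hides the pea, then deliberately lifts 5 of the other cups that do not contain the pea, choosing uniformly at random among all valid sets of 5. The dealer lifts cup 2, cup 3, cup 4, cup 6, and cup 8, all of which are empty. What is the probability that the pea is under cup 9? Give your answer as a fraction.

Condition on the true location of the pea.
If it is under any of cups 1, 7, and 9 (prior 1/9 each): the dealer has 21 equally likely choices, so probability 1/21; weight (1/9)·(1/21) = 1/189 each.
If it is under any of cups 2, 3, 4, 6, and 8 (prior 1/9 each): that cup was opened and seen not to hold the prize — ruled out; weight (1/9)·0 = 0 each.
If it is under cup 5 (prior 1/9): the dealer has 56 equally likely choices, so probability 1/56; weight (1/9)·(1/56) = 1/504.
The weights sum to 1/56.
So P(the pea under cup 9 | the dealer opened cup 2, cup 3, cup 4, cup 6, and cup 8) = (1/189) / (1/56) = 8/27.

8/27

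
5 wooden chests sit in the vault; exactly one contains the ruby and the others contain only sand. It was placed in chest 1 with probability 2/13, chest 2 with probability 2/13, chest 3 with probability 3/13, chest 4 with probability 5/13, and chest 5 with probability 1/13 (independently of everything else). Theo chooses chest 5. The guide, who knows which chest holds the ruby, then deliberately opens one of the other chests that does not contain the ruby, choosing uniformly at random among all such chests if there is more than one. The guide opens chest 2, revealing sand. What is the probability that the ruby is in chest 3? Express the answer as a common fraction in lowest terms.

12/43

Condition on the true location of the ruby.
If it is in chest 1 (prior 2/13): the guide has 3 equally likely choices, so probability 1/3; weight (2/13)·(1/3) = 2/39.
If it is in chest 2 (prior 2/13): the guide opened chest 2, so this case is ruled out; weight (2/13)·0 = 0.
If it is in chest 3 (prior 3/13): the guide has 3 equally likely choices, so probability 1/3; weight (3/13)·(1/3) = 1/13.
If it is in chest 4 (prior 5/13): the guide has 3 equally likely choices, so probability 1/3; weight (5/13)·(1/3) = 5/39.
If it is in chest 5 (prior 1/13): the guide has 4 equally likely choices, so probability 1/4; weight (1/13)·(1/4) = 1/52.
The weights sum to 43/156.
So P(the ruby in chest 3 | the guide opened chest 2) = (1/13) / (43/156) = 12/43.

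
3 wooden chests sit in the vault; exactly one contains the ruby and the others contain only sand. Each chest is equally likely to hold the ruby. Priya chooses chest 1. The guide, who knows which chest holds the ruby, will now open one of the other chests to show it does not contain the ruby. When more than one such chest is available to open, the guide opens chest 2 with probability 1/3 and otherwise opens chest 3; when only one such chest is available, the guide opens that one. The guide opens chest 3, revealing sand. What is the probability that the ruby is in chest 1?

2/5

Condition on the true location of the ruby.
If it is in chest 1 (prior 1/3): chest 2 is available but not opened, probability 2/3; weight (1/3)·(2/3) = 2/9.
If it is in chest 2 (prior 1/3): only chest 3 is available, probability 1; weight (1/3)·1 = 1/3.
If it is in chest 3 (prior 1/3): the guide opened chest 3, so this case is ruled out; weight (1/3)·0 = 0.
The weights sum to 5/9.
So P(the ruby in chest 1 | the guide opened chest 3) = (2/9) / (5/9) = 2/5.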